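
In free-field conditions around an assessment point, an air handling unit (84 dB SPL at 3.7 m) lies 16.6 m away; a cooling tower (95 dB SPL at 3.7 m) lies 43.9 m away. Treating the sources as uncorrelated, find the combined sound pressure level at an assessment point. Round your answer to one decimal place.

First find each source's level at the receiver (point-source: −20·log₁₀(r/r_ref)), then combine on an intensity basis.
air handling unit: 84 − 20·log₁₀(16.6/3.7) = 84 − 13.04 = 70.96 dB SPL.
cooling tower: 95 − 20·log₁₀(43.9/3.7) = 95 − 21.49 = 73.51 dB SPL.
Σ 10^(L/10) = 3.494e+07 → L_total = 10·log₁₀(3.494e+07) = 75.43 dB SPL.

75.4 dB SPL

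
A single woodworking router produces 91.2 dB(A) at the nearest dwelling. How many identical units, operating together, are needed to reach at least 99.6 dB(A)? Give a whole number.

7

Need L₁ + 10·log₁₀ N ≥ 99.6, i.e. log₁₀ N ≥ 0.84.
N ≥ 10^(8.4/10) = 6.918, so N = 7.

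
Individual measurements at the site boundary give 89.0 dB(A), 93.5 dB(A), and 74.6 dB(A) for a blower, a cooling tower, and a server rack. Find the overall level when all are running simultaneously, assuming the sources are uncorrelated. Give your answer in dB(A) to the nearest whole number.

For uncorrelated sources the intensities add, so convert each level to linear form, sum, and take 10·log₁₀ of the total.
Σ 10^(L/10) = 10^(89.0/10) + 10^(93.5/10) + 10^(74.6/10) = 3.062e+09.
L_total = 10·log₁₀(3.062e+09) = 94.86 dB(A).

95 dB(A)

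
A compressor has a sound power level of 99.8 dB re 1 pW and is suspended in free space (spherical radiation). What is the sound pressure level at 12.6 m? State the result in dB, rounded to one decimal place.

The power spreads over a sphere of area 4π·r², so L_p = L_w − 10·log₁₀(4π·r²).
4π·r² = 1995 m², 10·log₁₀ of that is 33.000 dB.
L_p = 99.8 − 33.000 = 66.80 dB.

66.8 dB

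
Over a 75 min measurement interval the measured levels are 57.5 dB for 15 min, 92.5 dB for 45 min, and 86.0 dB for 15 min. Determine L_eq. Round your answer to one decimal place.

The energy average is taken in the linear domain: L_eq = 10·log₁₀[(Σ tᵢ·10^(Lᵢ/10))/T], T = 75 min.
Σ tᵢ·10^(Lᵢ/10) = 15·10^(57.5/10) + 45·10^(92.5/10) + 15·10^(86.0/10) = 8.600e+10.
L_eq = 10·log₁₀(8.600e+10/75) = 90.59 dB.

90.6 dB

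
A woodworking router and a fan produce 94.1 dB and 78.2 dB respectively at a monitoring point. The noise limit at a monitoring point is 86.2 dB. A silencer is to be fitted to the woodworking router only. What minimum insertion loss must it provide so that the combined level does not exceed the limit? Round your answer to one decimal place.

Everything except the woodworking router sums to 10^(78.2/10) = 6.607e+07 in linear terms, 78.20 dB.
To meet 86.2 dB overall, the treated woodworking router may contribute at most 10^(86.2/10) − 6.607e+07 = 3.508e+08, i.e. 85.45 dB.
So the woodworking router must be reduced from 94.1 to 85.45 dB: IL = 8.65 dB.

8.6 dB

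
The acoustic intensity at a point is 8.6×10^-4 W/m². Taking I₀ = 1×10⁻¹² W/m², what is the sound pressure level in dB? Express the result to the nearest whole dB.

89 dB

L = 10·log₁₀(I/I₀) = 10·log₁₀(8.6×10^-4/10⁻¹²) = 10·log₁₀(8.6×10^8).
L = 10·(0.9345 + 8) = 89.34 dB.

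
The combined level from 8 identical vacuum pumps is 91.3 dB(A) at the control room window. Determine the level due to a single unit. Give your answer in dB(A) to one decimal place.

82.3 dB(A)

For N identical incoherent sources L_total = L₁ + 10·log₁₀ N, so L₁ = 91.3 − 10·log₁₀(8) = 91.3 − 9.031.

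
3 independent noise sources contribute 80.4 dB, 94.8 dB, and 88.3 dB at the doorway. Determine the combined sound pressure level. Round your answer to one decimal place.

Incoherent sources combine by intensity addition: L_total = 10·log₁₀(Σ 10^(L_i/10)).
Σ 10^(L/10) = 10^(80.4/10) + 10^(94.8/10) + 10^(88.3/10) = 3.806e+09.
L_total = 10·log₁₀(3.806e+09) = 95.80 dB.

95.8 dB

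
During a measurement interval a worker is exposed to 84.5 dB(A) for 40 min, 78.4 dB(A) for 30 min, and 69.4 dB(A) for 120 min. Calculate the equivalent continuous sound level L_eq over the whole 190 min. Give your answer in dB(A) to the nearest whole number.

79 dB(A)

The energy average is taken in the linear domain: L_eq = 10·log₁₀[(Σ tᵢ·10^(Lᵢ/10))/T], T = 190 min.
Σ tᵢ·10^(Lᵢ/10) = 40·10^(84.5/10) + 30·10^(78.4/10) + 120·10^(69.4/10) = 1.439e+10.
L_eq = 10·log₁₀(1.439e+10/190) = 78.79 dB(A).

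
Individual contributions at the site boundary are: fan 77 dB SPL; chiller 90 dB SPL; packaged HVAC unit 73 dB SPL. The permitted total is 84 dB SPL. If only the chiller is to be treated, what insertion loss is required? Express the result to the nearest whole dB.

7 dB

Fixed contribution from the other sources: Σ 10^(L/10) = 10^(77/10) + 10^(73/10) = 7.007e+07 (78.46 dB SPL).
The limit corresponds to 10^(84/10) = 2.512e+08; subtracting the fixed part leaves 1.811e+08 for the chiller, i.e. 82.58 dB SPL.
So the chiller must be reduced from 90 to 82.58 dB SPL: IL = 7.42 dB.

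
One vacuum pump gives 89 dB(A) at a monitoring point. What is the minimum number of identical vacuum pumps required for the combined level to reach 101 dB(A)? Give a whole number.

16

Need L₁ + 10·log₁₀ N ≥ 101, i.e. log₁₀ N ≥ 1.20.
N ≥ 10^(12.0/10) = 15.849, so N = 16.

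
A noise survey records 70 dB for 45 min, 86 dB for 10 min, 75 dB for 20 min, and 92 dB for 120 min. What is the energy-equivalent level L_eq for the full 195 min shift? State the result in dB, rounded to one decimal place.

90.0 dB

L_eq = 10·log₁₀[(1/T)·Σ tᵢ·10^(Lᵢ/10)] with T = 195 min.
Σ tᵢ·10^(Lᵢ/10) = 45·10^(70/10) + 10·10^(86/10) + 20·10^(75/10) + 120·10^(92/10) = 1.953e+11.
L_eq = 10·log₁₀(1.953e+11/195) = 90.01 dB.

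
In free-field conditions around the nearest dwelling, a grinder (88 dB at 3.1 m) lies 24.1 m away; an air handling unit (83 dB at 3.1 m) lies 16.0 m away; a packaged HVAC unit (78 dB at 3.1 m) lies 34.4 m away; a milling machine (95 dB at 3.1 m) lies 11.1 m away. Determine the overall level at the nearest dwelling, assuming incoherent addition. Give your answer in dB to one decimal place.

84.2 dB

First find each source's level at the receiver (point-source: −20·log₁₀(r/r_ref)), then combine on an intensity basis.
grinder: 88 − 20·log₁₀(24.1/3.1) = 88 − 17.81 = 70.19 dB.
air handling unit: 83 − 20·log₁₀(16.0/3.1) = 83 − 14.26 = 68.74 dB.
packaged HVAC unit: 78 − 20·log₁₀(34.4/3.1) = 78 − 20.90 = 57.10 dB.
milling machine: 95 − 20·log₁₀(11.1/3.1) = 95 − 11.08 = 83.92 dB.
Σ 10^(L/10) = 2.651e+08 → L_total = 10·log₁₀(2.651e+08) = 84.23 dB.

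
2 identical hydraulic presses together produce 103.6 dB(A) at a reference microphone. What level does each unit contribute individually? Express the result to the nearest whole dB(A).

2 equal contributions raise the level by 10·log₁₀ 2 = 3.010 dB, so each unit alone gives 103.6 − 3.010.

101 dB(A)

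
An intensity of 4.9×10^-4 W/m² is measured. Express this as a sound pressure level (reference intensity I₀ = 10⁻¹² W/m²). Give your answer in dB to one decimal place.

86.9 dB

L = 10·log₁₀(I/I₀) = 10·log₁₀(4.9×10^-4/10⁻¹²) = 10·log₁₀(4.9×10^8).
L = 10·(0.6902 + 8) = 86.90 dB.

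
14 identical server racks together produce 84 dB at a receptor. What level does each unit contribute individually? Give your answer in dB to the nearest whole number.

14 equal contributions raise the level by 10·log₁₀ 14 = 11.461 dB, so each unit alone gives 84 − 11.461.

73 dB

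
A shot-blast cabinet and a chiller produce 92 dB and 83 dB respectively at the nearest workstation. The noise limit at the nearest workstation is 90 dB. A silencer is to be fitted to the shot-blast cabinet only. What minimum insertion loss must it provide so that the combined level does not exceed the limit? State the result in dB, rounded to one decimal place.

The untreated sources together contribute 10^(83/10) = 1.995e+08, i.e. 83.00 dB.
The limit corresponds to 10^(90/10) = 1.000e+09; subtracting the fixed part leaves 8.005e+08 for the shot-blast cabinet, i.e. 89.03 dB.
So the shot-blast cabinet must be reduced from 92 to 89.03 dB: IL = 2.97 dB.

3.0 dB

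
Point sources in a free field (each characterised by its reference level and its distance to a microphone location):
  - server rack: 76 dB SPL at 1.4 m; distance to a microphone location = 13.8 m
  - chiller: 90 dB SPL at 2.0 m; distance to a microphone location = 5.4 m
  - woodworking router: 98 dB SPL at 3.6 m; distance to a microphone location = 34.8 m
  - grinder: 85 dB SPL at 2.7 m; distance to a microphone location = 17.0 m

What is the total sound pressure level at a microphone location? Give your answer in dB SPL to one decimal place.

83.3 dB SPL

First find each source's level at the receiver (point-source: −20·log₁₀(r/r_ref)), then combine on an intensity basis.
server rack: 76 − 20·log₁₀(13.8/1.4) = 76 − 19.88 = 56.12 dB SPL.
chiller: 90 − 20·log₁₀(5.4/2.0) = 90 − 8.63 = 81.37 dB SPL.
woodworking router: 98 − 20·log₁₀(34.8/3.6) = 98 − 19.71 = 78.29 dB SPL.
grinder: 85 − 20·log₁₀(17.0/2.7) = 85 − 15.98 = 69.02 dB SPL.
Σ 10^(L/10) = 2.131e+08 → L_total = 10·log₁₀(2.131e+08) = 83.29 dB SPL.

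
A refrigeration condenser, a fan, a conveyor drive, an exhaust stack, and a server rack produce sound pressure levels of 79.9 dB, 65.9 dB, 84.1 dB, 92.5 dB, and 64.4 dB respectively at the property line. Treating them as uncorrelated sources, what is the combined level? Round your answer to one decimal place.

93.3 dB

For uncorrelated sources the intensities add, so convert each level to linear form, sum, and take 10·log₁₀ of the total.
Σ 10^(L/10) = 10^(79.9/10) + 10^(65.9/10) + 10^(84.1/10) + 10^(92.5/10) + 10^(64.4/10) = 2.140e+09.
L_total = 10·log₁₀(2.140e+09) = 93.30 dB.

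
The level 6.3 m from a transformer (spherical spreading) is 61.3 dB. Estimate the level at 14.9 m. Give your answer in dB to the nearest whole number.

For a point source, L₂ = L₁ − 20·log₁₀(r₂/r₁).
L₂ = 61.3 − 20·log₁₀(14.9/6.3) = 61.3 − 7.477 = 53.82 dB.

54 dB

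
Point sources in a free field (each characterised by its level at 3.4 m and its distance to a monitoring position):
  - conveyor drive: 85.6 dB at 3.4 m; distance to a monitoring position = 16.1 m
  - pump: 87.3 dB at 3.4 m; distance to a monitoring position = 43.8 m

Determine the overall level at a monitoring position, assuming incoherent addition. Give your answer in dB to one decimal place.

First find each source's level at the receiver (point-source: −20·log₁₀(r/r_ref)), then combine on an intensity basis.
conveyor drive: 85.6 − 20·log₁₀(16.1/3.4) = 85.6 − 13.51 = 72.09 dB.
pump: 87.3 − 20·log₁₀(43.8/3.4) = 87.3 − 22.20 = 65.10 dB.
Σ 10^(L/10) = 1.943e+07 → L_total = 10·log₁₀(1.943e+07) = 72.88 dB.

72.9 dB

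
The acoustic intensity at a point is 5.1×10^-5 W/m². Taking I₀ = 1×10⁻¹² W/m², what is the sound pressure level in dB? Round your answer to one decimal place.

L = 10·log₁₀(I/I₀) = 10·log₁₀(5.1×10^-5/10⁻¹²) = 10·log₁₀(5.1×10^7).
L = 10·(0.7076 + 7) = 77.08 dB.

77.1 dB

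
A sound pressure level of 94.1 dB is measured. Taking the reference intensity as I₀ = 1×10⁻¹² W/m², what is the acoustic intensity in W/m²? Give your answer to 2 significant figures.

0.0026 W/m²

I = I₀·10^(L/10) = 10⁻¹² × 10^(94.1/10) = 10^(-2.590).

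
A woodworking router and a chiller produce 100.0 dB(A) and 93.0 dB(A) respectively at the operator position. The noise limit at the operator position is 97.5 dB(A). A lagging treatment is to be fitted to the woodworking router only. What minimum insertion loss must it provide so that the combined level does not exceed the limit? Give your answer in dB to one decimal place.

4.4 dB

The untreated sources together contribute 10^(93.0/10) = 1.995e+09, i.e. 93.00 dB(A).
The limit corresponds to 10^(97.5/10) = 5.623e+09; subtracting the fixed part leaves 3.628e+09 for the woodworking router, i.e. 95.60 dB(A).
So the woodworking router must be reduced from 100.0 to 95.60 dB(A): IL = 4.40 dB.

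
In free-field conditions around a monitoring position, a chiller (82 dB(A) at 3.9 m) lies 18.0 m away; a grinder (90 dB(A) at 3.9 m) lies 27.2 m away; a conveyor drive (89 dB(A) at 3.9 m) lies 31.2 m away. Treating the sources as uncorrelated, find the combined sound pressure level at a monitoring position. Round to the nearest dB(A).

76 dB(A)

Apply inverse-square spreading to bring every level to the receiver, then sum 10^(L/10).
chiller: 82 − 20·log₁₀(18.0/3.9) = 82 − 13.28 = 68.72 dB(A).
grinder: 90 − 20·log₁₀(27.2/3.9) = 90 − 16.87 = 73.13 dB(A).
conveyor drive: 89 − 20·log₁₀(31.2/3.9) = 89 − 18.06 = 70.94 dB(A).
Σ 10^(L/10) = 4.041e+07 → L_total = 10·log₁₀(4.041e+07) = 76.06 dB(A).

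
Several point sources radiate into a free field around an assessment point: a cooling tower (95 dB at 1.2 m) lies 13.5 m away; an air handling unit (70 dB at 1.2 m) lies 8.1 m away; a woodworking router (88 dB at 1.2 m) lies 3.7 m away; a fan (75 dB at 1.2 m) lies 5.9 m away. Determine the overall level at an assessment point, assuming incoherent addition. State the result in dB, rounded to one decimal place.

First find each source's level at the receiver (point-source: −20·log₁₀(r/r_ref)), then combine on an intensity basis.
cooling tower: 95 − 20·log₁₀(13.5/1.2) = 95 − 21.02 = 73.98 dB.
air handling unit: 70 − 20·log₁₀(8.1/1.2) = 70 − 16.59 = 53.41 dB.
woodworking router: 88 − 20·log₁₀(3.7/1.2) = 88 − 9.78 = 78.22 dB.
fan: 75 − 20·log₁₀(5.9/1.2) = 75 − 13.83 = 61.17 dB.
Σ 10^(L/10) = 9.288e+07 → L_total = 10·log₁₀(9.288e+07) = 79.68 dB.

79.7 dB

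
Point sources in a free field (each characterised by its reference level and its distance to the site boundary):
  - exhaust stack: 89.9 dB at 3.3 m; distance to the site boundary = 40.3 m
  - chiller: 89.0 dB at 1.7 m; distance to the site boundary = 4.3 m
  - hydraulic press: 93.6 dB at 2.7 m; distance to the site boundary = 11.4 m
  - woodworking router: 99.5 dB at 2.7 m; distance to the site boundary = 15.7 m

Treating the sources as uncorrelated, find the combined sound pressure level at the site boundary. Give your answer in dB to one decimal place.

87.2 dB

Propagate each source to the receiver with L = L_ref − 20·log₁₀(r/r_ref), then add intensities.
exhaust stack: 89.9 − 20·log₁₀(40.3/3.3) = 89.9 − 21.74 = 68.16 dB.
chiller: 89.0 − 20·log₁₀(4.3/1.7) = 89.0 − 8.06 = 80.94 dB.
hydraulic press: 93.6 − 20·log₁₀(11.4/2.7) = 93.6 − 12.51 = 81.09 dB.
woodworking router: 99.5 − 20·log₁₀(15.7/2.7) = 99.5 − 15.29 = 84.21 dB.
Σ 10^(L/10) = 5.228e+08 → L_total = 10·log₁₀(5.228e+08) = 87.18 dB.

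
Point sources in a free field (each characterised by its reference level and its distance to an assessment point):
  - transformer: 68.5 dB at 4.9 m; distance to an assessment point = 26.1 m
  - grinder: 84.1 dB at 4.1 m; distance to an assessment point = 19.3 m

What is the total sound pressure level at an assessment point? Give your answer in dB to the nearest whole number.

Propagate each source to the receiver with L = L_ref − 20·log₁₀(r/r_ref), then add intensities.
transformer: 68.5 − 20·log₁₀(26.1/4.9) = 68.5 − 14.53 = 53.97 dB.
grinder: 84.1 − 20·log₁₀(19.3/4.1) = 84.1 − 13.46 = 70.64 dB.
Σ 10^(L/10) = 1.185e+07 → L_total = 10·log₁₀(1.185e+07) = 70.74 dB.

71 dB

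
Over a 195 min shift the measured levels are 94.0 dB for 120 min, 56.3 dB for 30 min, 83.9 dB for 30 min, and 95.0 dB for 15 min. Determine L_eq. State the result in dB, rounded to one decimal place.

92.6 dB

Weight each interval's intensity by its duration and average over T = 195 min:
Σ tᵢ·10^(Lᵢ/10) = 120·10^(94.0/10) + 30·10^(56.3/10) + 30·10^(83.9/10) + 15·10^(95.0/10) = 3.562e+11.
L_eq = 10·log₁₀(3.562e+11/195) = 92.62 dB.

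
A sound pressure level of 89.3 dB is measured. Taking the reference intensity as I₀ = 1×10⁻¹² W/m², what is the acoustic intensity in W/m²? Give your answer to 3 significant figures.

0.000851 W/m²

I = I₀·10^(L/10) = 10⁻¹² × 10^(89.3/10) = 10^(-3.070).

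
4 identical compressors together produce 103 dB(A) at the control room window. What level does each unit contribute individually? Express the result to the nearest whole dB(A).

For N identical incoherent sources L_total = L₁ + 10·log₁₀ N, so L₁ = 103 − 10·log₁₀(4) = 103 − 6.021.

97 dB(A)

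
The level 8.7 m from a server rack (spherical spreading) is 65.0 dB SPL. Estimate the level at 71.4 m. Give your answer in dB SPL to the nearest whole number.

Spherical spreading from a point source gives a 20·log₁₀(r₂/r₁) drop.
L₂ = 65.0 − 20·log₁₀(71.4/8.7) = 65.0 − 18.284 = 46.72 dB SPL.

47 dB SPL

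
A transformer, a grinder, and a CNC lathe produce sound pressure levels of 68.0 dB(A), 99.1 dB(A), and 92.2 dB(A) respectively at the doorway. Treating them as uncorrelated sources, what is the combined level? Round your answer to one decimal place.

For uncorrelated sources the intensities add, so convert each level to linear form, sum, and take 10·log₁₀ of the total.
Σ 10^(L/10) = 10^(68.0/10) + 10^(99.1/10) + 10^(92.2/10) = 9.794e+09.
L_total = 10·log₁₀(9.794e+09) = 99.91 dB(A).

99.9 dB(A)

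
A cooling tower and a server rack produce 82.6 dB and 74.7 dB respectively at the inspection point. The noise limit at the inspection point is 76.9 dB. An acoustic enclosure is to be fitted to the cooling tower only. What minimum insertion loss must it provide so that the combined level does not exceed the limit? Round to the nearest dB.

Everything except the cooling tower sums to 10^(74.7/10) = 2.951e+07 in linear terms, 74.70 dB.
To meet 76.9 dB overall, the treated cooling tower may contribute at most 10^(76.9/10) − 2.951e+07 = 1.947e+07, i.e. 72.89 dB.
Required insertion loss = 82.6 − 72.89 = 9.71 dB.

10 dB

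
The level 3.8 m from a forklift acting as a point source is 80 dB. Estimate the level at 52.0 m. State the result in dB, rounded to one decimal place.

Point-source attenuation: ΔL = 20·log₁₀(r₂/r₁) = 20·log₁₀(52.0/3.8) = 22.724 dB.
L₂ = 80 − 20·log₁₀(52.0/3.8) = 80 − 22.724 = 57.28 dB.

57.3 dB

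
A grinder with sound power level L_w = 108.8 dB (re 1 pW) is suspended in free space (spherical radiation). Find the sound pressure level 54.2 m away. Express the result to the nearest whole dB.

63 dB

The power spreads over a sphere of area 4π·r², so L_p = L_w − 10·log₁₀(4π·r²).
4π·r² = 3.692e+04 m², 10·log₁₀ of that is 45.672 dB.
L_p = 108.8 − 45.672 = 63.13 dB.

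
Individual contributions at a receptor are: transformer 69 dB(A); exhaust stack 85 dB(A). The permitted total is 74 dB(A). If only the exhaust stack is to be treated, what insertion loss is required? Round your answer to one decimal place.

12.7 dB

Everything except the exhaust stack sums to 10^(69/10) = 7.943e+06 in linear terms, 69.00 dB(A).
The limit corresponds to 10^(74/10) = 2.512e+07; subtracting the fixed part leaves 1.718e+07 for the exhaust stack, i.e. 72.35 dB(A).
Required insertion loss = 85 − 72.35 = 12.65 dB.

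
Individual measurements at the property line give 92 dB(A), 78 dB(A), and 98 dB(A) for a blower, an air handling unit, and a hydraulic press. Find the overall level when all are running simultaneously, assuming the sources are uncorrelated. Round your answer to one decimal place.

99.0 dB(A)

For uncorrelated sources the intensities add, so convert each level to linear form, sum, and take 10·log₁₀ of the total.
Σ 10^(L/10) = 10^(92/10) + 10^(78/10) + 10^(98/10) = 7.958e+09.
L_total = 10·log₁₀(7.958e+09) = 99.01 dB(A).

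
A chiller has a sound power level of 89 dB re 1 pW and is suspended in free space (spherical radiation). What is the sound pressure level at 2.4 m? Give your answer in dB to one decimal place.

70.4 dB

The power spreads over a sphere of area 4π·r², so L_p = L_w − 10·log₁₀(4π·r²).
4π·r² = 72.38 m², 10·log₁₀ of that is 18.596 dB.
L_p = 89 − 18.596 = 70.40 dB.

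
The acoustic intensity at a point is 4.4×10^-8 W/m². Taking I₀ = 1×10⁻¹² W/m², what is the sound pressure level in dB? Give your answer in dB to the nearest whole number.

46 dB

L = 10·log₁₀(I/I₀) = 10·log₁₀(4.4×10^-8/10⁻¹²) = 10·log₁₀(4.4×10^4).
L = 10·(0.6435 + 4) = 46.43 dB.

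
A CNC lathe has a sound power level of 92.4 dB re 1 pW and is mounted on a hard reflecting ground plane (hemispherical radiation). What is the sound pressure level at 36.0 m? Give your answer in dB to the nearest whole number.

L_p = L_w − 10·log₁₀(2π·r²) with r = 36.0 m.
2π·r² = 8143 m², 10·log₁₀ of that is 39.108 dB.
L_p = 92.4 − 39.108 = 53.29 dB.

53 dB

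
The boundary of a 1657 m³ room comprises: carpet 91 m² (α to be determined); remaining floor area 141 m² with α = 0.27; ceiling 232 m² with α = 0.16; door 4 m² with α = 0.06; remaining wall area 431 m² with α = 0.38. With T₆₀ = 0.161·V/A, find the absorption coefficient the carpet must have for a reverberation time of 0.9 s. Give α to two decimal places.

0.63

From T₆₀ = 0.161·V/A, the target T₆₀ = 0.9 s needs A = 0.161·1657/0.9 = 296.42 m².
Absorption from the other surfaces = 141·0.27 + 232·0.16 + 4·0.06 + 431·0.38 = 239.21 m², so the carpet must supply 57.21 m² over 91 m².
α = 57.21/91 = 0.629.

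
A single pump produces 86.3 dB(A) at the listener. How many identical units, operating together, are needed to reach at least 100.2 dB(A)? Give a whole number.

Need L₁ + 10·log₁₀ N ≥ 100.2, i.e. log₁₀ N ≥ 1.39.
N ≥ 10^(13.9/10) = 24.547, so N = 25.

25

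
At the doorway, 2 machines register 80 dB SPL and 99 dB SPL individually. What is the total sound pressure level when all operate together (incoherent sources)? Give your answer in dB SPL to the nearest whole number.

For uncorrelated sources the intensities add, so convert each level to linear form, sum, and take 10·log₁₀ of the total.
Σ 10^(L/10) = 10^(80/10) + 10^(99/10) = 8.043e+09.
L_total = 10·log₁₀(8.043e+09) = 99.05 dB SPL.

99 dB SPL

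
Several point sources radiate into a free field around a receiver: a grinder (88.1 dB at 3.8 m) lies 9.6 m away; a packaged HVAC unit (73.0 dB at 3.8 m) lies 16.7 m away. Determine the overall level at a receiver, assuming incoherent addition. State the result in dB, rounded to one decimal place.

Propagate each source to the receiver with L = L_ref − 20·log₁₀(r/r_ref), then add intensities.
grinder: 88.1 − 20·log₁₀(9.6/3.8) = 88.1 − 8.05 = 80.05 dB.
packaged HVAC unit: 73.0 − 20·log₁₀(16.7/3.8) = 73.0 − 12.86 = 60.14 dB.
Σ 10^(L/10) = 1.022e+08 → L_total = 10·log₁₀(1.022e+08) = 80.09 dB.

80.1 dB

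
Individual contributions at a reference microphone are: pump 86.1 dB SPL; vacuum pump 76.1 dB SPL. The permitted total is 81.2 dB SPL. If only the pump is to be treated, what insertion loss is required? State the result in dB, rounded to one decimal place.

6.5 dB

The untreated sources together contribute 10^(76.1/10) = 4.074e+07, i.e. 76.10 dB SPL.
To meet 81.2 dB SPL overall, the treated pump may contribute at most 10^(81.2/10) − 4.074e+07 = 9.109e+07, i.e. 79.59 dB SPL.
Required insertion loss = 86.1 − 79.59 = 6.51 dB.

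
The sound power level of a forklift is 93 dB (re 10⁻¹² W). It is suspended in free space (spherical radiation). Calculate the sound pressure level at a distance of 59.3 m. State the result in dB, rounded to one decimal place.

46.5 dB

The power spreads over a sphere of area 4π·r², so L_p = L_w − 10·log₁₀(4π·r²).
4π·r² = 4.419e+04 m², 10·log₁₀ of that is 46.453 dB.
L_p = 93 − 46.453 = 46.55 dB.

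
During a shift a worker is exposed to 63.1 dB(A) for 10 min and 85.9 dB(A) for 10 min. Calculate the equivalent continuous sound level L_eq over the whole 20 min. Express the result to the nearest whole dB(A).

L_eq = 10·log₁₀[(1/T)·Σ tᵢ·10^(Lᵢ/10)] with T = 20 min.
Σ tᵢ·10^(Lᵢ/10) = 10·10^(63.1/10) + 10·10^(85.9/10) = 3.911e+09.
L_eq = 10·log₁₀(3.911e+09/20) = 82.91 dB(A).

83 dB(A)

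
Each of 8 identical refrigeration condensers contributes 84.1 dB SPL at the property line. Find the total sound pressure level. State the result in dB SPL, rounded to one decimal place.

93.1 dB SPL

L_total = L₁ + 10·log₁₀ N for N identical incoherent sources.
L_total = 84.1 + 10·log₁₀(8) = 84.1 + 9.031 = 93.13 dB SPL.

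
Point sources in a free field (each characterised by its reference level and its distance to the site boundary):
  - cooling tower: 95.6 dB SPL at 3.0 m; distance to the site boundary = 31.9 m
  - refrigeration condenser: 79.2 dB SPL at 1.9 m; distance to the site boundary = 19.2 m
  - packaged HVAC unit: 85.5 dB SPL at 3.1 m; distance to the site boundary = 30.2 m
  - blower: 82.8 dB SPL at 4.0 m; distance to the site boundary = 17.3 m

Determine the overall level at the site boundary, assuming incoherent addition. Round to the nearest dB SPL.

77 dB SPL

First find each source's level at the receiver (point-source: −20·log₁₀(r/r_ref)), then combine on an intensity basis.
cooling tower: 95.6 − 20·log₁₀(31.9/3.0) = 95.6 − 20.53 = 75.07 dB SPL.
refrigeration condenser: 79.2 − 20·log₁₀(19.2/1.9) = 79.2 − 20.09 = 59.11 dB SPL.
packaged HVAC unit: 85.5 − 20·log₁₀(30.2/3.1) = 85.5 − 19.77 = 65.73 dB SPL.
blower: 82.8 − 20·log₁₀(17.3/4.0) = 82.8 − 12.72 = 70.08 dB SPL.
Σ 10^(L/10) = 4.685e+07 → L_total = 10·log₁₀(4.685e+07) = 76.71 dB SPL.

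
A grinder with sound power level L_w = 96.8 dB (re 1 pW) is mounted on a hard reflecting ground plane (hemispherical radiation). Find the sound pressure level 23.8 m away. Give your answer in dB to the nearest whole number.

Free-field hemispherical radiation: L_p = L_w − 10·log₁₀(2π·r²), r = 23.8 m.
2π·r² = 3559 m², 10·log₁₀ of that is 35.513 dB.
L_p = 96.8 − 35.513 = 61.29 dB.

61 dB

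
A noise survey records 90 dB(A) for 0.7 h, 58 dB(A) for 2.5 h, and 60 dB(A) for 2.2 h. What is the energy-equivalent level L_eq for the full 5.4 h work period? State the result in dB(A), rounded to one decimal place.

81.2 dB(A)

The energy average is taken in the linear domain: L_eq = 10·log₁₀[(Σ tᵢ·10^(Lᵢ/10))/T], T = 5.4 h.
Σ tᵢ·10^(Lᵢ/10) = 0.7·10^(90/10) + 2.5·10^(58/10) + 2.2·10^(60/10) = 7.038e+08.
L_eq = 10·log₁₀(7.038e+08/5.4) = 81.15 dB(A).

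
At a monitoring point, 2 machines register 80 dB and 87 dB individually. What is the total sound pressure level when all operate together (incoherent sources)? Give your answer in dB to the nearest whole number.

88 dB

Incoherent sources combine by intensity addition: L_total = 10·log₁₀(Σ 10^(L_i/10)).
Σ 10^(L/10) = 10^(80/10) + 10^(87/10) = 6.012e+08.
L_total = 10·log₁₀(6.012e+08) = 87.79 dB.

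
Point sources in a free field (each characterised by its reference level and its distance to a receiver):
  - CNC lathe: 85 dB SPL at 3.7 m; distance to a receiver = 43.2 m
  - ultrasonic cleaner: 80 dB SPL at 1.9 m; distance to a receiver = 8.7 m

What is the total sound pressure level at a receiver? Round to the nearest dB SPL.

First find each source's level at the receiver (point-source: −20·log₁₀(r/r_ref)), then combine on an intensity basis.
CNC lathe: 85 − 20·log₁₀(43.2/3.7) = 85 − 21.35 = 63.65 dB SPL.
ultrasonic cleaner: 80 − 20·log₁₀(8.7/1.9) = 80 − 13.22 = 66.78 dB SPL.
Σ 10^(L/10) = 7.089e+06 → L_total = 10·log₁₀(7.089e+06) = 68.51 dB SPL.

69 dB SPL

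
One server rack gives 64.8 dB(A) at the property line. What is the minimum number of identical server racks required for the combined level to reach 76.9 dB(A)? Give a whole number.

17

N identical sources give L₁ + 10·log₁₀ N, so require 10·log₁₀ N ≥ 76.9 − 64.8 = 12.1 dB.
N ≥ 10^(12.1/10) = 16.218, so N = 17.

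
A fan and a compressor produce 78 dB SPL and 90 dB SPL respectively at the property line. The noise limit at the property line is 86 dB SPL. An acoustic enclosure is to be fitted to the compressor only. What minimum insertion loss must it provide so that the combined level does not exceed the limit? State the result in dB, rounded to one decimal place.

4.7 dB

The untreated sources together contribute 10^(78/10) = 6.310e+07, i.e. 78.00 dB SPL.
To meet 86 dB SPL overall, the treated compressor may contribute at most 10^(86/10) − 6.310e+07 = 3.350e+08, i.e. 85.25 dB SPL.
So the compressor must be reduced from 90 to 85.25 dB SPL: IL = 4.75 dB.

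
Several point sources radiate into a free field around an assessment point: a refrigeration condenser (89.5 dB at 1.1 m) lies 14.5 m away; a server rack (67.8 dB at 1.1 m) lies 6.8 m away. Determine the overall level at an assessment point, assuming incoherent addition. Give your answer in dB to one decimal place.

67.2 dB

First find each source's level at the receiver (point-source: −20·log₁₀(r/r_ref)), then combine on an intensity basis.
refrigeration condenser: 89.5 − 20·log₁₀(14.5/1.1) = 89.5 − 22.40 = 67.10 dB.
server rack: 67.8 − 20·log₁₀(6.8/1.1) = 67.8 − 15.82 = 51.98 dB.
Σ 10^(L/10) = 5.287e+06 → L_total = 10·log₁₀(5.287e+06) = 67.23 dB.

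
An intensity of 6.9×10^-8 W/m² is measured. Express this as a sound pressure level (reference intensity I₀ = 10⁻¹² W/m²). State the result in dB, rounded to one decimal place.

Dividing by I₀ shifts the exponent by 12: I/I₀ = 6.9×10^4.
L = 10·(0.8388 + 4) = 48.39 dB.

48.4 dB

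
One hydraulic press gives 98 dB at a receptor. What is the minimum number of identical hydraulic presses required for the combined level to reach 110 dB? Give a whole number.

16

Need L₁ + 10·log₁₀ N ≥ 110, i.e. log₁₀ N ≥ 1.20.
N ≥ 10^(12.0/10) = 15.849, so N = 16.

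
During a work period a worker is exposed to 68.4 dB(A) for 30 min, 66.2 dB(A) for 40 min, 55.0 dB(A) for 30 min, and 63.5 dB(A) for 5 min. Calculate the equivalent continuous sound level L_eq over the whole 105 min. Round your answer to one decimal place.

Weight each interval's intensity by its duration and average over T = 105 min:
Σ tᵢ·10^(Lᵢ/10) = 30·10^(68.4/10) + 40·10^(66.2/10) + 30·10^(55.0/10) + 5·10^(63.5/10) = 3.950e+08.
L_eq = 10·log₁₀(3.950e+08/105) = 65.75 dB(A).

65.8 dB(A)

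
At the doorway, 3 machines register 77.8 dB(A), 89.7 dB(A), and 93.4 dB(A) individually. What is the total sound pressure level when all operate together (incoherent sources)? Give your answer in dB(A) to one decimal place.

95.0 dB(A)

For uncorrelated sources the intensities add, so convert each level to linear form, sum, and take 10·log₁₀ of the total.
Σ 10^(L/10) = 10^(77.8/10) + 10^(89.7/10) + 10^(93.4/10) = 3.181e+09.
L_total = 10·log₁₀(3.181e+09) = 95.03 dB(A).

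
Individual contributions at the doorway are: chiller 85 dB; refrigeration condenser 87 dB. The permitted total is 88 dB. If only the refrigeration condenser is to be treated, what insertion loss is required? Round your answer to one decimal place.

2.0 dB

Fixed contribution from the other source: Σ 10^(L/10) = 10^(85/10) = 3.162e+08 (85.00 dB).
The limit corresponds to 10^(88/10) = 6.310e+08; subtracting the fixed part leaves 3.147e+08 for the refrigeration condenser, i.e. 84.98 dB.
So the refrigeration condenser must be reduced from 87 to 84.98 dB: IL = 2.02 dB.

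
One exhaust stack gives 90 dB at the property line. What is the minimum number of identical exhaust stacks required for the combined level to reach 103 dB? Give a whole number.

20

The shortfall is 103 − 90 = 13.0 dB, and N units add 10·log₁₀ N, so need 10·log₁₀ N ≥ 13.0.
N ≥ 10^(13.0/10) = 19.953, so N = 20.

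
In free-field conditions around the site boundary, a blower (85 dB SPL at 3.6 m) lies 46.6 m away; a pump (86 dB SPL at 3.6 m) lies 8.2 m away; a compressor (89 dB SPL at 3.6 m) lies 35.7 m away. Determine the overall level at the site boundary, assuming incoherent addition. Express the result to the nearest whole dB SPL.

79 dB SPL

First find each source's level at the receiver (point-source: −20·log₁₀(r/r_ref)), then combine on an intensity basis.
blower: 85 − 20·log₁₀(46.6/3.6) = 85 − 22.24 = 62.76 dB SPL.
pump: 86 − 20·log₁₀(8.2/3.6) = 86 − 7.15 = 78.85 dB SPL.
compressor: 89 − 20·log₁₀(35.7/3.6) = 89 − 19.93 = 69.07 dB SPL.
Σ 10^(L/10) = 8.670e+07 → L_total = 10·log₁₀(8.670e+07) = 79.38 dB SPL.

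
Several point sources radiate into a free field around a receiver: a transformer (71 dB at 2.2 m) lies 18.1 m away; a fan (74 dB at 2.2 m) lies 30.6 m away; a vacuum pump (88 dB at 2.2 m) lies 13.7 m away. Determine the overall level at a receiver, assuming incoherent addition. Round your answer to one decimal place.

72.2 dB

Apply inverse-square spreading to bring every level to the receiver, then sum 10^(L/10).
transformer: 71 − 20·log₁₀(18.1/2.2) = 71 − 18.31 = 52.69 dB.
fan: 74 − 20·log₁₀(30.6/2.2) = 74 − 22.87 = 51.13 dB.
vacuum pump: 88 − 20·log₁₀(13.7/2.2) = 88 − 15.89 = 72.11 dB.
Σ 10^(L/10) = 1.659e+07 → L_total = 10·log₁₀(1.659e+07) = 72.20 dB.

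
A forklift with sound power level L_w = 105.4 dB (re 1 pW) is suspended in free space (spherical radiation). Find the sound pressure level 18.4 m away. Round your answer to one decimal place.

69.1 dB

The power spreads over a sphere of area 4π·r², so L_p = L_w − 10·log₁₀(4π·r²).
4π·r² = 4254 m², 10·log₁₀ of that is 36.288 dB.
L_p = 105.4 − 36.288 = 69.11 dB.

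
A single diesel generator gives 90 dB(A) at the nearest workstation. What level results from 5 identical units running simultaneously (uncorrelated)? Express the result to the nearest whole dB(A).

L_total = L₁ + 10·log₁₀ N for N identical incoherent sources.
L_total = 90 + 10·log₁₀(5) = 90 + 6.990 = 96.99 dB(A).

97 dB(A)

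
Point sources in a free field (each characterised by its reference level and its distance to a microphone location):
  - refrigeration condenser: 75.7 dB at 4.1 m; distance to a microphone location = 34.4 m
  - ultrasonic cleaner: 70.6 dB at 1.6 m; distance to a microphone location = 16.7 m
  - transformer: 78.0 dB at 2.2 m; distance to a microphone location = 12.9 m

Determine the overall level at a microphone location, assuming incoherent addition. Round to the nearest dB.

64 dB

Apply inverse-square spreading to bring every level to the receiver, then sum 10^(L/10).
refrigeration condenser: 75.7 − 20·log₁₀(34.4/4.1) = 75.7 − 18.48 = 57.22 dB.
ultrasonic cleaner: 70.6 − 20·log₁₀(16.7/1.6) = 70.6 − 20.37 = 50.23 dB.
transformer: 78.0 − 20·log₁₀(12.9/2.2) = 78.0 − 15.36 = 62.64 dB.
Σ 10^(L/10) = 2.468e+06 → L_total = 10·log₁₀(2.468e+06) = 63.92 dB.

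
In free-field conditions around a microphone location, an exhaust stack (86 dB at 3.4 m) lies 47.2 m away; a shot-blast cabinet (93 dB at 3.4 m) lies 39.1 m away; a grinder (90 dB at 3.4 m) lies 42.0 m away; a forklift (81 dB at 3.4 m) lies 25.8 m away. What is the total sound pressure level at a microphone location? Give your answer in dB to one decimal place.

Propagate each source to the receiver with L = L_ref − 20·log₁₀(r/r_ref), then add intensities.
exhaust stack: 86 − 20·log₁₀(47.2/3.4) = 86 − 22.85 = 63.15 dB.
shot-blast cabinet: 93 − 20·log₁₀(39.1/3.4) = 93 − 21.21 = 71.79 dB.
grinder: 90 − 20·log₁₀(42.0/3.4) = 90 − 21.84 = 68.16 dB.
forklift: 81 − 20·log₁₀(25.8/3.4) = 81 − 17.60 = 63.40 dB.
Σ 10^(L/10) = 2.589e+07 → L_total = 10·log₁₀(2.589e+07) = 74.13 dB.

74.1 dB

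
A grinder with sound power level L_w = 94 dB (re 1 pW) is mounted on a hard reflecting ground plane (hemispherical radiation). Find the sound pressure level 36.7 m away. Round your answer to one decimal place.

The power spreads over a hemisphere of area 2π·r², so L_p = L_w − 10·log₁₀(2π·r²).
2π·r² = 8463 m², 10·log₁₀ of that is 39.275 dB.
L_p = 94 − 39.275 = 54.72 dB.

54.7 dB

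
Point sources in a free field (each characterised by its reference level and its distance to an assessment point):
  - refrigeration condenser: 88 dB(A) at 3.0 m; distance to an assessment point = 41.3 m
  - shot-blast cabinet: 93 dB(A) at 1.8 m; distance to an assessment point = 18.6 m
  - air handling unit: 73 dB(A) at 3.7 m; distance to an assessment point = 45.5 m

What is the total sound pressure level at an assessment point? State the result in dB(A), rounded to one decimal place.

Apply inverse-square spreading to bring every level to the receiver, then sum 10^(L/10).
refrigeration condenser: 88 − 20·log₁₀(41.3/3.0) = 88 − 22.78 = 65.22 dB(A).
shot-blast cabinet: 93 − 20·log₁₀(18.6/1.8) = 93 − 20.28 = 72.72 dB(A).
air handling unit: 73 − 20·log₁₀(45.5/3.7) = 73 − 21.80 = 51.20 dB(A).
Σ 10^(L/10) = 2.215e+07 → L_total = 10·log₁₀(2.215e+07) = 73.45 dB(A).

73.5 dB(A)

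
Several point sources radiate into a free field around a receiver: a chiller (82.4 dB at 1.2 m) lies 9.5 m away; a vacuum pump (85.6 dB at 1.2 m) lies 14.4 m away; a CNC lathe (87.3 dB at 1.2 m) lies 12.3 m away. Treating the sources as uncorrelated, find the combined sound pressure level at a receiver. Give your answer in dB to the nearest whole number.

70 dB

First find each source's level at the receiver (point-source: −20·log₁₀(r/r_ref)), then combine on an intensity basis.
chiller: 82.4 − 20·log₁₀(9.5/1.2) = 82.4 − 17.97 = 64.43 dB.
vacuum pump: 85.6 − 20·log₁₀(14.4/1.2) = 85.6 − 21.58 = 64.02 dB.
CNC lathe: 87.3 − 20·log₁₀(12.3/1.2) = 87.3 − 20.21 = 67.09 dB.
Σ 10^(L/10) = 1.041e+07 → L_total = 10·log₁₀(1.041e+07) = 70.17 dB.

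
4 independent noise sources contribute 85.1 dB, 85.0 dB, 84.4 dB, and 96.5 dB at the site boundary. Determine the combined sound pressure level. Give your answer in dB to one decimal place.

Incoherent sources combine by intensity addition: L_total = 10·log₁₀(Σ 10^(L_i/10)).
Σ 10^(L/10) = 10^(85.1/10) + 10^(85.0/10) + 10^(84.4/10) + 10^(96.5/10) = 5.382e+09.
L_total = 10·log₁₀(5.382e+09) = 97.31 dB.

97.3 dB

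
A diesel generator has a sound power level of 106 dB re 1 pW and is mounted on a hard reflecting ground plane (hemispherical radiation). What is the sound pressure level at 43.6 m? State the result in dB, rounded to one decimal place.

65.2 dB

The power spreads over a hemisphere of area 2π·r², so L_p = L_w − 10·log₁₀(2π·r²).
2π·r² = 1.194e+04 m², 10·log₁₀ of that is 40.772 dB.
L_p = 106 − 40.772 = 65.23 dB.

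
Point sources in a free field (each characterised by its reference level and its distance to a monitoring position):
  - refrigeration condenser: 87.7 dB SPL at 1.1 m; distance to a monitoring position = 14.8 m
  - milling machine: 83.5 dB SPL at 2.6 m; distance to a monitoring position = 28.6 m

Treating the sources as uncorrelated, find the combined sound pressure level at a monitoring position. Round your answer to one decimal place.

Apply inverse-square spreading to bring every level to the receiver, then sum 10^(L/10).
refrigeration condenser: 87.7 − 20·log₁₀(14.8/1.1) = 87.7 − 22.58 = 65.12 dB SPL.
milling machine: 83.5 − 20·log₁₀(28.6/2.6) = 83.5 − 20.83 = 62.67 dB SPL.
Σ 10^(L/10) = 5.103e+06 → L_total = 10·log₁₀(5.103e+06) = 67.08 dB SPL.

67.1 dB SPL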